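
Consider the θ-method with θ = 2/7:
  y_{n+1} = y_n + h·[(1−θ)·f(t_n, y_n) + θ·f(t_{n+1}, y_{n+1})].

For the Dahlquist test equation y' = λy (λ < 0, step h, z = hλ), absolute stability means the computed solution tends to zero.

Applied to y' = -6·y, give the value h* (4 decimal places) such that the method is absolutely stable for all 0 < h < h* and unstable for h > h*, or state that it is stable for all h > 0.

With y'=λy (z=hλ):
  y_{n+1} = y_n + z·[5/7·y_n + 2/7·y_{n+1}] ⇒ (1 − 2/7z)y_{n+1} = (1 + 5/7z)y_n
  Hence R(z) = (1 + 5/7z)/(1 − 2/7z).

Need |R(x)|<1, x<0.
x=-1.29: |R|=0.0574
R=−1: 1+5/7x = −1+2/7x ⇒ -3/7x=2 ⇒ x=2/(-3/7)=-4.6667
Confirm numerically:
  x=-3.723: |R|=0.80403 <1
  x=-3.246: |R|=0.68411 <1
  x=-3.146: |R|=0.65679 <1
  x=-2.560: |R|=0.47855 <1
  x=-5.219: |R|=1.09502 >1
  x=-4.929: |R|=1.04668 >1
Stable set (-4.6667, 0).

(-4.6667,0); λ=-6 ⇒ h* = (14/3)/6 = 0.7778.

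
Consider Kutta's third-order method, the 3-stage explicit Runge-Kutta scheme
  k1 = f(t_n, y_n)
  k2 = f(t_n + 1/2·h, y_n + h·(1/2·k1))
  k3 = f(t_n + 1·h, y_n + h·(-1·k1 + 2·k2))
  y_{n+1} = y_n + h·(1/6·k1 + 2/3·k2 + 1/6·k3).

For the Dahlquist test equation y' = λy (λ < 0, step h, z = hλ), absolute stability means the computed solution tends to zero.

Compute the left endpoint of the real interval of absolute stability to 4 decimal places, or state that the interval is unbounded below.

left endpoint -2.5127.

With y'=λy (z=hλ):
  order 3, 3-stage ⇒ R(z)=1+z+z^2/2+z^3/6
  (e.g. R(-0.52)=0.59177, |R|=0.59177)

Need |R(x)|<1, x<0.
x=-0.52: |R|=0.5918
|R(-2.75)|=1.4349 |R(-2.49)|=0.9630 |R(-1.18)|=0.2424
Bisect:
  x_lo=-2.8275 |R|=1.5978  x_hi=-0.2997 |R|=0.7407
  mid=-1.56361 |R|=0.02169 →hi
  mid=-2.19558 |R|=0.54929 →hi
  mid=-2.51156 |R|=0.99806 →hi
  mid=-2.66956 |R|=1.27707 →lo
  mid=-2.59056 |R|=1.13260 →lo
  mid=-2.55106 |R|=1.06412 →lo
  mid=-2.53131 |R|=1.03079 →lo
  mid=-2.52144 |R|=1.01435 →lo
  mid=-2.51650 |R|=1.00619 →lo
  ...
  [-2.51280,-2.51264] ⇒ x*=-2.5127
Interval (-2.5127, 0).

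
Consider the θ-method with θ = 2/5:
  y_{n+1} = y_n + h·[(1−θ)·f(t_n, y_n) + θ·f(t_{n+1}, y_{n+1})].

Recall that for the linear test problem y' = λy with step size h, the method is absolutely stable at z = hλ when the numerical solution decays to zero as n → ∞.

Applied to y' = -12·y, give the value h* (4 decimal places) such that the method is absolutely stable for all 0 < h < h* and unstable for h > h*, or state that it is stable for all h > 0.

(-10.0000,0); λ=-12 ⇒ h* = (10)/12 = 0.8333.

Set f=λy, z=hλ:
  y_{n+1} = y_n + z·[3/5·y_n + 2/5·y_{n+1}] ⇒ (1 − 2/5z)y_{n+1} = (1 + 3/5z)y_n
  Hence R(z) = (1 + 3/5z)/(1 − 2/5z).

Find x<0 with |R(x)|<1.
x=-0.98: |R|=0.2960
R=−1: 1+3/5x = −1+2/5x ⇒ -1/5x=2 ⇒ x=2/(-1/5)=-10.0000
Confirm numerically:
  x=-8.699: |R|=0.94191 <1
  x=-8.409: |R|=0.92708 <1
  x=-8.237: |R|=0.91790 <1
  x=-7.668: |R|=0.88533 <1
  x=-10.305: |R|=1.01191 >1
  x=-10.120: |R|=1.00475 >1
  x=-10.027: |R|=1.00108 >1
Interval (-10.0000, 0).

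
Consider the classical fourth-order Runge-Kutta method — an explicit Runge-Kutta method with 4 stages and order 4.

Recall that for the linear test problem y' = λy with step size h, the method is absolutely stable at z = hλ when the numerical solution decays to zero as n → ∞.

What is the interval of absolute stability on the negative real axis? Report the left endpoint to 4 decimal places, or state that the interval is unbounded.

z∈(-2.7853,0).

Set f=λy, z=hλ:
  order 4, 4-stage ⇒ R(z)=1+z+z^2/2+z^3/6+z^4/24
  (e.g. R(-1.62)=0.27059, |R|=0.27059)

Find x<0 with |R(x)|<1.
x=-1.62: |R|=0.2706
|R(-1.84)|=0.2921 |R(-1.08)|=0.3499 |R(-0.66)|=0.5178
Bisect:
  x_lo=-3.2027 |R|=1.8346  x_hi=-0.3649 |R|=0.6943
  mid=-1.78380 |R|=0.28304 →hi
  mid=-2.49324 |R|=0.64186 →hi
  mid=-2.84796 |R|=1.09867 →lo
  mid=-2.67060 |R|=0.84041 →hi
  mid=-2.75928 |R|=0.96149 →hi
  mid=-2.80362 |R|=1.02799 →lo
  mid=-2.78145 |R|=0.99422 →hi
  mid=-2.79254 |R|=1.01098 →lo
  ...
  [-2.78544,-2.78526] ⇒ x*=-2.7853
Interval (-2.7853, 0).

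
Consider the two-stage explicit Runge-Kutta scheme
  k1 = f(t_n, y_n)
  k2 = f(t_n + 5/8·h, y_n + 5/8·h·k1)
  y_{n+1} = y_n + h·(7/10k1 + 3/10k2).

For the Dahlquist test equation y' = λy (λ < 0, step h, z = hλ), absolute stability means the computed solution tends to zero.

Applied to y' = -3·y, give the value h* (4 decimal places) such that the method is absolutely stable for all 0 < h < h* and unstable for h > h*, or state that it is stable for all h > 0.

On y'=λy, z=hλ:
  k1=λy_n ⇒ h·k1=z·y_n;  k2=λ(1+5/8z)y_n ⇒ h·k2=z(1+5/8z)y_n
  y_{n+1}/y_n = 1 + 7/10z + 3/10z(1+5/8z) = 1 + z + 3/16z²
  so R(z) = 1 + z + 3/16z².

Boundary: |R(x)|=1, x<0.
x=-1.08: |R|=0.1387
R=1: x+3/16x²=0 ⇒ x=−16/3=-5.3333; min R=1−1/(4·3/16)=-0.3333>−1
Confirm numerically:
  x=-4.433: |R|=0.25165 <1
  x=-3.942: |R|=0.02837 <1
  x=-3.621: |R|=0.16257 <1
  x=-5.925: |R|=1.65730 >1
  x=-5.862: |R|=1.58107 >1
Stable set (-5.3333, 0).

(-5.3333,0); λ=-3 ⇒ h* = (16/3)/3 = 1.7778.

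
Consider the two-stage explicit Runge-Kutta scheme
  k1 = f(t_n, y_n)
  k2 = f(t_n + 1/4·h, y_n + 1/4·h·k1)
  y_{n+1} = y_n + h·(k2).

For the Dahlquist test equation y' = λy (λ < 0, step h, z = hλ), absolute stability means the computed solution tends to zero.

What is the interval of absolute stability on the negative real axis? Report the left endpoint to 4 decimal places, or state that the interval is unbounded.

z∈(-4.0000,0).

Set f=λy, z=hλ:
  k1=λy_n ⇒ h·k1=z·y_n;  k2=λ(1+1/4z)y_n ⇒ h·k2=z(1+1/4z)y_n
  y_{n+1}/y_n = 1 + z(1+1/4z) = 1 + z + 1/4z²
  ⇒ R(z) = 1 + z + 1/4z².

Solve |R(x)|<1 on ℝ⁻.
x=-0.89: |R|=0.3080
R=1: x+1/4x²=0 ⇒ x=−4=-4.0000; min R=1−1/(4·1/4)=0.0000>−1
Confirm numerically:
  x=-3.649: |R|=0.67980 <1
  x=-3.158: |R|=0.33524 <1
  x=-3.128: |R|=0.31810 <1
  x=-2.001: |R|=0.00000 <1
  x=-4.296: |R|=1.31790 >1
  x=-4.163: |R|=1.16964 >1
So |R|<1 on (-4.0000, 0).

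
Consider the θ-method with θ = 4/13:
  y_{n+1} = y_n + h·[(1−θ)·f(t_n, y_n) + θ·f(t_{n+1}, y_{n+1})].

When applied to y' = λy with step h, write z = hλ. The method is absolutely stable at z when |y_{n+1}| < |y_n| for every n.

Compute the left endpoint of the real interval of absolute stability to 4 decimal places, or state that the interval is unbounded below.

With y'=λy (z=hλ):
  y_{n+1} = y_n + z·[9/13·y_n + 4/13·y_{n+1}] ⇒ (1 − 4/13z)y_{n+1} = (1 + 9/13z)y_n
  so R(z) = (1 + 9/13z)/(1 − 4/13z).

Find x<0 with |R(x)|<1.
x=-0.51: |R|=0.5592
R=−1: 1+9/13x = −1+4/13x ⇒ -5/13x=2 ⇒ x=2/(-5/13)=-5.2000
Confirm numerically:
  x=-4.726: |R|=0.92571 <1
  x=-3.293: |R|=0.63568 <1
  x=-2.214: |R|=0.31689 <1
  x=-5.660: |R|=1.06453 >1
  x=-5.531: |R|=1.04712 >1
  x=-5.317: |R|=1.01707 >1
Interval (-5.2000, 0).

z* = -5.2000.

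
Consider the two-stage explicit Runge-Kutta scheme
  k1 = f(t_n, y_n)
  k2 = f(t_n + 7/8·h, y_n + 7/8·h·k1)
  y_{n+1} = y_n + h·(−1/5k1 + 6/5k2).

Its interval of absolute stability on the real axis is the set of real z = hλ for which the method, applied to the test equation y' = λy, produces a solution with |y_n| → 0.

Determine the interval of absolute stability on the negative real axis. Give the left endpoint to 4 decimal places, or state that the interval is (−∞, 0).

On y'=λy, z=hλ:
  k1=λy_n ⇒ h·k1=z·y_n;  k2=λ(1+7/8z)y_n ⇒ h·k2=z(1+7/8z)y_n
  y_{n+1}/y_n = 1 − 1/5z + 6/5z(1+7/8z) = 1 + z + 21/20z²
  so R(z) = 1 + z + 21/20z².

Need |R(x)|<1, x<0.
x=-1.59: |R|=2.0645
R=1: x+21/20x²=0 ⇒ x=−20/21=-0.9524; min R=1−1/(4·21/20)=0.7619>−1
Confirm numerically:
  x=-0.744: |R|=0.83721 <1
  x=-0.621: |R|=0.78392 <1
  x=-0.530: |R|=0.76494 <1
  x=-0.404: |R|=0.76738 <1
  x=-1.317: |R|=1.50421 >1
  x=-1.168: |R|=1.26444 >1
  x=-1.148: |R|=1.23580 >1
Stable set (-0.9524, 0).

z∈(-0.9524,0).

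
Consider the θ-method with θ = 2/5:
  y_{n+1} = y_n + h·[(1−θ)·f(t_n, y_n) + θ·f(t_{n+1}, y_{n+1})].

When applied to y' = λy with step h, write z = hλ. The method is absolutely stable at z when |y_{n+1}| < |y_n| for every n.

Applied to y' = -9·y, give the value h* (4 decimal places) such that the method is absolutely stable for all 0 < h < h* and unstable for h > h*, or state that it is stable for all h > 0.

Test eqn y'=λy, z=hλ:
  y_{n+1} = y_n + z·[3/5·y_n + 2/5·y_{n+1}] ⇒ (1 − 2/5z)y_{n+1} = (1 + 3/5z)y_n
  ⇒ R(z) = (1 + 3/5z)/(1 − 2/5z).

Solve |R(x)|<1 on ℝ⁻.
x=-0.41: |R|=0.6478
R=−1: 1+3/5x = −1+2/5x ⇒ -1/5x=2 ⇒ x=2/(-1/5)=-10.0000
Confirm numerically:
  x=-9.708: |R|=0.98804 <1
  x=-7.769: |R|=0.89137 <1
  x=-5.538: |R|=0.72244 <1
  x=-4.933: |R|=0.65916 <1
  x=-10.332: |R|=1.01294 >1
  x=-10.299: |R|=1.01168 >1
So |R|<1 on (-10.0000, 0).

(-10.0000,0); λ=-9 ⇒ h* = (10)/9 = 1.1111.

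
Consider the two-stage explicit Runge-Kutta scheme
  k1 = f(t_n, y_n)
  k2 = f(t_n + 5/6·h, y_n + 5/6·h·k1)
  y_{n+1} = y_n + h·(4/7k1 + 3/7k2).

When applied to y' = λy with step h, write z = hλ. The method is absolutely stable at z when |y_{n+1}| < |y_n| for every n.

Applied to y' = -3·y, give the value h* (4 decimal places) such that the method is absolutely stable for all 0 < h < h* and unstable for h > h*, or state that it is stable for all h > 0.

(-2.8000,0); λ=-3 ⇒ h* = (14/5)/3 = 0.9333.

Test eqn y'=λy, z=hλ:
  k1=λy_n ⇒ h·k1=z·y_n;  k2=λ(1+5/6z)y_n ⇒ h·k2=z(1+5/6z)y_n
  y_{n+1}/y_n = 1 + 4/7z + 3/7z(1+5/6z) = 1 + z + 5/14z²
  R(z) = 1 + z + 5/14z².

Solve |R(x)|<1 on ℝ⁻.
x=-0.78: |R|=0.4373
R=1: x+5/14x²=0 ⇒ x=−14/5=-2.8000; min R=1−1/(4·5/14)=0.3000>−1
Confirm numerically:
  x=-2.746: |R|=0.94704 <1
  x=-2.012: |R|=0.43377 <1
  x=-1.599: |R|=0.31414 <1
  x=-3.387: |R|=1.71006 >1
  x=-3.097: |R|=1.32850 >1
  x=-2.976: |R|=1.18706 >1
Stable set (-2.8000, 0).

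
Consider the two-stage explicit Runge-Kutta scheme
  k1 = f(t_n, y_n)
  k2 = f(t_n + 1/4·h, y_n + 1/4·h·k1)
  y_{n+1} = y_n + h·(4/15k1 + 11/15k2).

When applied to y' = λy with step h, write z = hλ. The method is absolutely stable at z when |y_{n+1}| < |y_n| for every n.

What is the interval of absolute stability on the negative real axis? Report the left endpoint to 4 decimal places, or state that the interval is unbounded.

With y'=λy (z=hλ):
  k1=λy_n ⇒ h·k1=z·y_n;  k2=λ(1+1/4z)y_n ⇒ h·k2=z(1+1/4z)y_n
  y_{n+1}/y_n = 1 + 4/15z + 11/15z(1+1/4z) = 1 + z + 11/60z²
  ⇒ R(z) = 1 + z + 11/60z².

Solve |R(x)|<1 on ℝ⁻.
x=-0.3: |R|=0.7165
R=1: x+11/60x²=0 ⇒ x=−60/11=-5.4545; min R=1−1/(4·11/60)=-0.3636>−1
Confirm numerically:
  x=-4.491: |R|=0.20666 <1
  x=-3.572: |R|=0.23282 <1
  x=-3.247: |R|=0.31412 <1
  x=-6.036: |R|=1.64344 >1
  x=-5.693: |R|=1.24888 >1
Interval (-5.4545, 0).

(-5.4545, 0).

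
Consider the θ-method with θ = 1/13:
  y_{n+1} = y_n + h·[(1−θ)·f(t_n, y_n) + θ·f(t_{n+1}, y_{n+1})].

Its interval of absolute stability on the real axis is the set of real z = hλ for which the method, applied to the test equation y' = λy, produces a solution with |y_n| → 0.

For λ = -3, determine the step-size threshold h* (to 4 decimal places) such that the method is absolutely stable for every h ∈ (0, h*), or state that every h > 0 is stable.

On y'=λy, z=hλ:
  y_{n+1} = y_n + z·[12/13·y_n + 1/13·y_{n+1}] ⇒ (1 − 1/13z)y_{n+1} = (1 + 12/13z)y_n
  ⇒ R(z) = (1 + 12/13z)/(1 − 1/13z).

Need |R(x)|<1, x<0.
x=-0.6: |R|=0.4265
R=−1: 1+12/13x = −1+1/13x ⇒ -11/13x=2 ⇒ x=2/(-11/13)=-2.3636
Confirm numerically:
  x=-2.209: |R|=0.88816 <1
  x=-1.449: |R|=0.30369 <1
  x=-0.947: |R|=0.11730 <1
  x=-2.825: |R|=1.32070 >1
  x=-2.752: |R|=1.27120 >1
  x=-2.462: |R|=1.06998 >1
Interval (-2.3636, 0).

(-2.3636,0); λ=-3 ⇒ h* = (26/11)/3 = 0.7879.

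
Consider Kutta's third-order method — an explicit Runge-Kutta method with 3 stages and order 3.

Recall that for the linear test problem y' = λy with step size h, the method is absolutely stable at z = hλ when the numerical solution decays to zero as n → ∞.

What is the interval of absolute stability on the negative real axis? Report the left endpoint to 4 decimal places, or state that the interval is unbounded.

(-2.5127, 0).

On y'=λy, z=hλ:
  order 3, 3-stage ⇒ R(z)=1+z+z^2/2+z^3/6
  (e.g. R(-1.35)=0.15119, |R|=0.15119)

Solve |R(x)|<1 on ℝ⁻.
x=-1.35: |R|=0.1512
|R(-2.19)|=0.5425 |R(-1.65)|=0.0374 |R(-0.87)|=0.3987
Bisect:
  x_lo=-3.2503 |R|=2.6909  x_hi=-0.1502 |R|=0.8605
  mid=-1.70023 |R|=0.07400 →hi
  mid=-2.47525 |R|=0.93940 →hi
  mid=-2.86276 |R|=1.67531 →lo
  mid=-2.66900 |R|=1.27603 →lo
  mid=-2.57213 |R|=1.10034 →lo
  mid=-2.52369 |R|=1.01808 →lo
  mid=-2.49947 |R|=0.97830 →hi
  mid=-2.51158 |R|=0.99808 →hi
  mid=-2.51763 |R|=1.00805 →lo
  mid=-2.51461 |R|=1.00306 →lo
  ...
  [-2.51290,-2.51271] ⇒ x*=-2.5127
Stable set (-2.5127, 0).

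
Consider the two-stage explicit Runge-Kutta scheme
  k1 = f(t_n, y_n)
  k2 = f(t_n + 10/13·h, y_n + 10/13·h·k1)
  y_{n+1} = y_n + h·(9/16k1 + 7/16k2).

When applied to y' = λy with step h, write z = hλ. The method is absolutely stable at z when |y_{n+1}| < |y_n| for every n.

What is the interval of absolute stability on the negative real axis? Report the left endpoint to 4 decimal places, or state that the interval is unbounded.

Test eqn y'=λy, z=hλ:
  k1=λy_n ⇒ h·k1=z·y_n;  k2=λ(1+10/13z)y_n ⇒ h·k2=z(1+10/13z)y_n
  y_{n+1}/y_n = 1 + 9/16z + 7/16z(1+10/13z) = 1 + z + 35/104z²
  so R(z) = 1 + z + 35/104z².

Solve |R(x)|<1 on ℝ⁻.
x=-0.76: |R|=0.4344
R=1: x+35/104x²=0 ⇒ x=−104/35=-2.9714; min R=1−1/(4·35/104)=0.2571>−1
Confirm numerically:
  x=-2.825: |R|=0.86079 <1
  x=-2.089: |R|=0.37963 <1
  x=-1.871: |R|=0.30710 <1
  x=-1.701: |R|=0.27274 <1
  x=-3.552: |R|=1.69401 >1
  x=-3.318: |R|=1.38699 >1
So |R|<1 on (-2.9714, 0).

z∈(-2.9714,0).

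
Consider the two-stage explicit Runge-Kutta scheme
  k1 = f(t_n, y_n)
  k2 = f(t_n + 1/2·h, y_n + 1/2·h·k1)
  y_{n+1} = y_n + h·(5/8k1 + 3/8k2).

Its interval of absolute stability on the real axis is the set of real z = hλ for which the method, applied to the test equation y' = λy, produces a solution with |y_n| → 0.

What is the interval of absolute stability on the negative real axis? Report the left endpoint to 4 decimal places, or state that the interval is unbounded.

z∈(-5.3333,0).

Test eqn y'=λy, z=hλ:
  k1=λy_n ⇒ h·k1=z·y_n;  k2=λ(1+1/2z)y_n ⇒ h·k2=z(1+1/2z)y_n
  y_{n+1}/y_n = 1 + 5/8z + 3/8z(1+1/2z) = 1 + z + 3/16z²
  so R(z) = 1 + z + 3/16z².

Need |R(x)|<1, x<0.
x=-1.52: |R|=0.0868
R=1: x+3/16x²=0 ⇒ x=−16/3=-5.3333; min R=1−1/(4·3/16)=-0.3333>−1
Confirm numerically:
  x=-4.699: |R|=0.44111 <1
  x=-3.698: |R|=0.13390 <1
  x=-3.158: |R|=0.28807 <1
  x=-2.951: |R|=0.31817 <1
  x=-5.667: |R|=1.35454 >1
  x=-5.629: |R|=1.31206 >1
  x=-5.419: |R|=1.08704 >1
Stable set (-5.3333, 0).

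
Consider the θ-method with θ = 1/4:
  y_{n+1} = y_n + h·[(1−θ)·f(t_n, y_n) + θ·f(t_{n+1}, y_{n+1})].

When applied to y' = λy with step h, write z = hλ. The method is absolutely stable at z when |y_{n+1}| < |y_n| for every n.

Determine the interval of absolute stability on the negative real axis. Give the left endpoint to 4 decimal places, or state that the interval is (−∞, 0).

(-4.0000, 0).

On y'=λy, z=hλ:
  y_{n+1} = y_n + z·[3/4·y_n + 1/4·y_{n+1}] ⇒ (1 − 1/4z)y_{n+1} = (1 + 3/4z)y_n
  R(z) = (1 + 3/4z)/(1 − 1/4z).

Boundary: |R(x)|=1, x<0.
x=-0.37: |R|=0.6613
R=−1: 1+3/4x = −1+1/4x ⇒ -1/2x=2 ⇒ x=2/(-1/2)=-4.0000
Confirm numerically:
  x=-3.646: |R|=0.90740 <1
  x=-3.348: |R|=0.82254 <1
  x=-2.347: |R|=0.47912 <1
  x=-4.487: |R|=1.11476 >1
  x=-4.437: |R|=1.10359 >1
  x=-4.251: |R|=1.06084 >1
So |R|<1 on (-4.0000, 0).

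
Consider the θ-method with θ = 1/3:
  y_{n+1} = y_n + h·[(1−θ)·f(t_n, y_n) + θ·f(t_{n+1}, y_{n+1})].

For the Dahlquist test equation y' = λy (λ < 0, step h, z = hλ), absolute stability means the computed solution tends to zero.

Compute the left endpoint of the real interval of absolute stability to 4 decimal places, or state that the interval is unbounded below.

On y'=λy, z=hλ:
  y_{n+1} = y_n + z·[2/3·y_n + 1/3·y_{n+1}] ⇒ (1 − 1/3z)y_{n+1} = (1 + 2/3z)y_n
  R(z) = (1 + 2/3z)/(1 − 1/3z).

Need |R(x)|<1, x<0.
x=-0.92: |R|=0.2959
R=−1: 1+2/3x = −1+1/3x ⇒ -1/3x=2 ⇒ x=2/(-1/3)=-6.0000
Confirm numerically:
  x=-5.870: |R|=0.98534 <1
  x=-4.445: |R|=0.79113 <1
  x=-3.403: |R|=0.59441 <1
  x=-6.505: |R|=1.05313 >1
  x=-6.317: |R|=1.03402 >1
  x=-6.225: |R|=1.02439 >1
Interval (-6.0000, 0).

left endpoint -6.0000.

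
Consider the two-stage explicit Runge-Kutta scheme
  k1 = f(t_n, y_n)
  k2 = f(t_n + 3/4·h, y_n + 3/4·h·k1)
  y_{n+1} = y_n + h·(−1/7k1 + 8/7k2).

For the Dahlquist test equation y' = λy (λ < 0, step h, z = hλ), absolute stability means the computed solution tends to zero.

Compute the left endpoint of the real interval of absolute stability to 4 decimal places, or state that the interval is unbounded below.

Test eqn y'=λy, z=hλ:
  k1=λy_n ⇒ h·k1=z·y_n;  k2=λ(1+3/4z)y_n ⇒ h·k2=z(1+3/4z)y_n
  y_{n+1}/y_n = 1 − 1/7z + 8/7z(1+3/4z) = 1 + z + 6/7z²
  Hence R(z) = 1 + z + 6/7z².

Solve |R(x)|<1 on ℝ⁻.
x=-0.55: |R|=0.7093
R=1: x+6/7x²=0 ⇒ x=−7/6=-1.1667; min R=1−1/(4·6/7)=0.7083>−1
Confirm numerically:
  x=-1.053: |R|=0.89741 <1
  x=-0.857: |R|=0.77253 <1
  x=-0.678: |R|=0.71601 <1
  x=-0.502: |R|=0.71400 <1
  x=-1.716: |R|=1.80799 >1
  x=-1.265: |R|=1.10662 >1
  x=-1.190: |R|=1.02380 >1
So |R|<1 on (-1.1667, 0).

z* = -1.1667.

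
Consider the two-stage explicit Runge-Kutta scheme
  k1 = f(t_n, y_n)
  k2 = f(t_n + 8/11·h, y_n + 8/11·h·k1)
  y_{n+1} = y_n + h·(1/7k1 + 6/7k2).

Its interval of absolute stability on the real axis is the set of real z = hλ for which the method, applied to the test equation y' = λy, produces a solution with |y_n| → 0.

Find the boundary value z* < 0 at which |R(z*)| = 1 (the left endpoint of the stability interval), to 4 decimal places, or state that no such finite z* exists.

With y'=λy (z=hλ):
  k1=λy_n ⇒ h·k1=z·y_n;  k2=λ(1+8/11z)y_n ⇒ h·k2=z(1+8/11z)y_n
  y_{n+1}/y_n = 1 + 1/7z + 6/7z(1+8/11z) = 1 + z + 48/77z²
  R(z) = 1 + z + 48/77z².

Boundary: |R(x)|=1, x<0.
x=-0.53: |R|=0.6451
R=1: x+48/77x²=0 ⇒ x=−77/48=-1.6042; min R=1−1/(4·48/77)=0.5990>−1
Confirm numerically:
  x=-1.398: |R|=0.82033 <1
  x=-0.993: |R|=0.62168 <1
  x=-0.786: |R|=0.59912 <1
  x=-2.024: |R|=1.52971 >1
  x=-1.855: |R|=1.29005 >1
  x=-1.818: |R|=1.24234 >1
So |R|<1 on (-1.6042, 0).

left endpoint -1.6042.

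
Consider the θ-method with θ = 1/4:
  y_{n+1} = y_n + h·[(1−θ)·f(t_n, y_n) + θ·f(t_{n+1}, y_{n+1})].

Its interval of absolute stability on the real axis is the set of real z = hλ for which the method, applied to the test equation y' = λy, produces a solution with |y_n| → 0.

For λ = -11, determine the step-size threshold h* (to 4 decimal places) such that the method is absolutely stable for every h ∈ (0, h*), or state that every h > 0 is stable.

(-4.0000,0); λ=-11 ⇒ h* = (4)/11 = 0.3636.

Test eqn y'=λy, z=hλ:
  y_{n+1} = y_n + z·[3/4·y_n + 1/4·y_{n+1}] ⇒ (1 − 1/4z)y_{n+1} = (1 + 3/4z)y_n
  Hence R(z) = (1 + 3/4z)/(1 − 1/4z).

Need |R(x)|<1, x<0.
x=-0.41: |R|=0.6281
R=−1: 1+3/4x = −1+1/4x ⇒ -1/2x=2 ⇒ x=2/(-1/2)=-4.0000
Confirm numerically:
  x=-3.979: |R|=0.99474 <1
  x=-3.935: |R|=0.98362 <1
  x=-2.527: |R|=0.54864 <1
  x=-2.101: |R|=0.37748 <1
  x=-4.217: |R|=1.05282 >1
  x=-4.037: |R|=1.00921 >1
Stable set (-4.0000, 0).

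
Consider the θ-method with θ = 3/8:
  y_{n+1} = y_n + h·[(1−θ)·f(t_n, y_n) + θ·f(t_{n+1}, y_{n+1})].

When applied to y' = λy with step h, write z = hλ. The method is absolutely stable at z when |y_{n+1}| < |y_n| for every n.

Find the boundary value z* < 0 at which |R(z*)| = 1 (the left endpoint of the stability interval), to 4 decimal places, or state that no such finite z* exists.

z* = -8.0000.

Test eqn y'=λy, z=hλ:
  y_{n+1} = y_n + z·[5/8·y_n + 3/8·y_{n+1}] ⇒ (1 − 3/8z)y_{n+1} = (1 + 5/8z)y_n
  so R(z) = (1 + 5/8z)/(1 − 3/8z).

Find x<0 with |R(x)|<1.
x=-1.24: |R|=0.1536
R=−1: 1+5/8x = −1+3/8x ⇒ -1/4x=2 ⇒ x=2/(-1/4)=-8.0000
Confirm numerically:
  x=-7.855: |R|=0.99081 <1
  x=-4.120: |R|=0.61886 <1
  x=-3.669: |R|=0.54427 <1
  x=-8.462: |R|=1.02768 >1
  x=-8.121: |R|=1.00748 >1
  x=-8.063: |R|=1.00391 >1
So |R|<1 on (-8.0000, 0).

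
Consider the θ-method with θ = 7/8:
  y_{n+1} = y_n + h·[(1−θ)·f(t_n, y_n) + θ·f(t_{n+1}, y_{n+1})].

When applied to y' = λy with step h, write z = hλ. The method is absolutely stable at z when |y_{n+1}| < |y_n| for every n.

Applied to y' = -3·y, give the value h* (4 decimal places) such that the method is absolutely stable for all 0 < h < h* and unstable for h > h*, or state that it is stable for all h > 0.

interval (−∞, 0). Any h>0 works for λ=-3.

On y'=λy, z=hλ:
  y_{n+1} = y_n + z·[1/8·y_n + 7/8·y_{n+1}] ⇒ (1 − 7/8z)y_{n+1} = (1 + 1/8z)y_n
  Hence R(z) = (1 + 1/8z)/(1 − 7/8z).

Find x<0 with |R(x)|<1.
x=-1.42: |R|=0.3668
x=-2: |R|=0.2727
x=-10: |R|=0.0256
x=-100: |R|=0.1299
θ=7/8≥1/2 ⇒ |1+1/8x|<|1−7/8x| ∀x<0 ⇒ unbounded interval.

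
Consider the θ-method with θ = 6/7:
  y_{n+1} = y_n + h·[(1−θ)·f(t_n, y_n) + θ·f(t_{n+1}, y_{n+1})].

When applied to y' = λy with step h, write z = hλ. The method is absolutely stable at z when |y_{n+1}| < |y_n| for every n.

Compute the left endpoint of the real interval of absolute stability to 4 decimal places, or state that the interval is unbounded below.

unbounded; (−∞, 0).

With y'=λy (z=hλ):
  y_{n+1} = y_n + z·[1/7·y_n + 6/7·y_{n+1}] ⇒ (1 − 6/7z)y_{n+1} = (1 + 1/7z)y_n
  so R(z) = (1 + 1/7z)/(1 − 6/7z).

Find x<0 with |R(x)|<1.
x=-0.5: |R|=0.6500
x=-2: |R|=0.2632
x=-10: |R|=0.0448
x=-100: |R|=0.1532
θ=6/7≥1/2 ⇒ |1+1/7x|<|1−6/7x| ∀x<0 ⇒ stable on all of ℝ⁻.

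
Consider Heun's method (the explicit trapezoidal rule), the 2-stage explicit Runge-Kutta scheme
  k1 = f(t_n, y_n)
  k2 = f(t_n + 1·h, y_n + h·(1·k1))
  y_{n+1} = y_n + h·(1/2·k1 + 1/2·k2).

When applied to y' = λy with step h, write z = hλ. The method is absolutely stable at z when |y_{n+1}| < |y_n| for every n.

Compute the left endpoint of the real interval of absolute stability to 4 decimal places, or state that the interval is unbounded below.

z* = -2.0000.

With y'=λy (z=hλ):
  order 2, 2-stage ⇒ R(z)=1+z+z^2/2
  (e.g. R(-0.82)=0.51620, |R|=0.51620)

Boundary: |R(x)|=1, x<0.
x=-0.82: |R|=0.5162
|R(-1.8)|=0.8200 |R(-1.42)|=0.5882 |R(-1.08)|=0.5032
Bisect:
  x_lo=-2.6876 |R|=1.9241  x_hi=-0.3764 |R|=0.6945
  mid=-1.53201 |R|=0.64152 →hi
  mid=-2.10982 |R|=1.11585 →lo
  mid=-1.82091 |R|=0.83695 →hi
  mid=-1.96537 |R|=0.96597 →hi
  mid=-2.03759 |R|=1.03830 →lo
  mid=-2.00148 |R|=1.00148 →lo
  mid=-1.98342 |R|=0.98356 →hi
  mid=-1.99245 |R|=0.99248 →hi
  mid=-1.99697 |R|=0.99697 →hi
  ...
  [-2.00007,-1.99993] ⇒ x*=-2.0000
Stable set (-2.0000, 0).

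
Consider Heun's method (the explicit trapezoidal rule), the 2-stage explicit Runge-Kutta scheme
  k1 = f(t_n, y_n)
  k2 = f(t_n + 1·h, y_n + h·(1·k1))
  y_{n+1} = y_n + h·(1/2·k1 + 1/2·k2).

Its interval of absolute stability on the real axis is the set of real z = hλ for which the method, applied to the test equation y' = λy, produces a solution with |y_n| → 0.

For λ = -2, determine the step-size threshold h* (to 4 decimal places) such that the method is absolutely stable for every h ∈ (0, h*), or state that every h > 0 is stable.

With y'=λy (z=hλ):
  order 2, 2-stage ⇒ R(z)=1+z+z^2/2
  (e.g. R(-1.44)=0.59680, |R|=0.59680)

Solve |R(x)|<1 on ℝ⁻.
x=-1.44: |R|=0.5968
|R(-1.42)|=0.5882 |R(-0.69)|=0.5481 |R(-0.67)|=0.5544
Bisect:
  x_lo=-2.6948 |R|=1.9361  x_hi=-0.2193 |R|=0.8047
  mid=-1.45705 |R|=0.60445 →hi
  mid=-2.07590 |R|=1.07878 →lo
  mid=-1.76648 |R|=0.79374 →hi
  mid=-1.92119 |R|=0.92430 →hi
  mid=-1.99855 |R|=0.99855 →hi
  mid=-2.03723 |R|=1.03792 →lo
  mid=-2.01789 |R|=1.01805 →lo
  mid=-2.00822 |R|=1.00825 →lo
  mid=-2.00338 |R|=1.00339 →lo
  ...
  [-2.00006,-1.99991] ⇒ x*=-2.0000
Interval (-2.0000, 0).

(-2.0000,0); λ=-2 ⇒ h* = 1.0000.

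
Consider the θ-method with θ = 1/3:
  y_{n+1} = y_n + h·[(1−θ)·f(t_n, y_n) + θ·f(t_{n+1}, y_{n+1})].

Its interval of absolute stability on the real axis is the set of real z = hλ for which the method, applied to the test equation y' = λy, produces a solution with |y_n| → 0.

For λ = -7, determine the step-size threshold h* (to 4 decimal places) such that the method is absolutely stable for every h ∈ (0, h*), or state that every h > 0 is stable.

Test eqn y'=λy, z=hλ:
  y_{n+1} = y_n + z·[2/3·y_n + 1/3·y_{n+1}] ⇒ (1 − 1/3z)y_{n+1} = (1 + 2/3z)y_n
  ⇒ R(z) = (1 + 2/3z)/(1 − 1/3z).

Boundary: |R(x)|=1, x<0.
x=-0.39: |R|=0.6549
R=−1: 1+2/3x = −1+1/3x ⇒ -1/3x=2 ⇒ x=2/(-1/3)=-6.0000
Confirm numerically:
  x=-3.866: |R|=0.68919 <1
  x=-3.417: |R|=0.59748 <1
  x=-2.963: |R|=0.49069 <1
  x=-2.717: |R|=0.42575 <1
  x=-6.326: |R|=1.03496 >1
  x=-6.310: |R|=1.03330 >1
  x=-6.116: |R|=1.01272 >1
Stable set (-6.0000, 0).

(-6.0000,0); λ=-7 ⇒ h* = (6)/7 = 0.8571.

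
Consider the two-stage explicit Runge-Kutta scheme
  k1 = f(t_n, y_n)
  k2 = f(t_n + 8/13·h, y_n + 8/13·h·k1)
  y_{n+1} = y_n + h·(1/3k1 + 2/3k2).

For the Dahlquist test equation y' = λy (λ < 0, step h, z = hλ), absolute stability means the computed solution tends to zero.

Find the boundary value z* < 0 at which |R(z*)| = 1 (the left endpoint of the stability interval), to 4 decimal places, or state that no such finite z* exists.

Test eqn y'=λy, z=hλ:
  k1=λy_n ⇒ h·k1=z·y_n;  k2=λ(1+8/13z)y_n ⇒ h·k2=z(1+8/13z)y_n
  y_{n+1}/y_n = 1 + 1/3z + 2/3z(1+8/13z) = 1 + z + 16/39z²
  Hence R(z) = 1 + z + 16/39z².

Boundary: |R(x)|=1, x<0.
x=-1.08: |R|=0.3985
R=1: x+16/39x²=0 ⇒ x=−39/16=-2.4375; min R=1−1/(4·16/39)=0.3906>−1
Confirm numerically:
  x=-2.196: |R|=0.78243 <1
  x=-2.001: |R|=0.64167 <1
  x=-1.920: |R|=0.59237 <1
  x=-1.205: |R|=0.39070 <1
  x=-2.950: |R|=1.62026 >1
  x=-2.819: |R|=1.44121 >1
So |R|<1 on (-2.4375, 0).

z* = -2.4375.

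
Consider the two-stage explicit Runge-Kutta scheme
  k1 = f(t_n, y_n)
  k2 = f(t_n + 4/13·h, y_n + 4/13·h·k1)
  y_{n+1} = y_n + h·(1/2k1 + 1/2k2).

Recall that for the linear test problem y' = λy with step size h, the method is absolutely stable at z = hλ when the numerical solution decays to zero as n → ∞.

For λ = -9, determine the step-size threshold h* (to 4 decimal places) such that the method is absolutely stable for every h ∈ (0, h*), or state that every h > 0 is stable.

On y'=λy, z=hλ:
  k1=λy_n ⇒ h·k1=z·y_n;  k2=λ(1+4/13z)y_n ⇒ h·k2=z(1+4/13z)y_n
  y_{n+1}/y_n = 1 + 1/2z + 1/2z(1+4/13z) = 1 + z + 2/13z²
  ⇒ R(z) = 1 + z + 2/13z².

Need |R(x)|<1, x<0.
x=-1: |R|=0.1538
R=1: x+2/13x²=0 ⇒ x=−13/2=-6.5000; min R=1−1/(4·2/13)=-0.6250>−1
Confirm numerically:
  x=-5.806: |R|=0.38010 <1
  x=-4.629: |R|=0.33244 <1
  x=-3.770: |R|=0.58340 <1
  x=-6.896: |R|=1.42013 >1
  x=-6.746: |R|=1.25531 >1
  x=-6.664: |R|=1.16814 >1
Stable set (-6.5000, 0).

(-6.5000,0); λ=-9 ⇒ h* = (13/2)/9 = 0.7222.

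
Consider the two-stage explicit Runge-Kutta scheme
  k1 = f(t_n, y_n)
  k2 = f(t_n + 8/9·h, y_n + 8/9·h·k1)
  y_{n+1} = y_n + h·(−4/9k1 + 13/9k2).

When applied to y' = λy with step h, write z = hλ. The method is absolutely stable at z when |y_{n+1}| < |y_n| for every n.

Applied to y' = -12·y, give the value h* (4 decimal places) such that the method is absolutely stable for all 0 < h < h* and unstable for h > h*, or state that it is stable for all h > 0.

With y'=λy (z=hλ):
  k1=λy_n ⇒ h·k1=z·y_n;  k2=λ(1+8/9z)y_n ⇒ h·k2=z(1+8/9z)y_n
  y_{n+1}/y_n = 1 − 4/9z + 13/9z(1+8/9z) = 1 + z + 104/81z²
  ⇒ R(z) = 1 + z + 104/81z².

Find x<0 with |R(x)|<1.
x=-1.68: |R|=2.9438
R=1: x+104/81x²=0 ⇒ x=−81/104=-0.7788; min R=1−1/(4·104/81)=0.8053>−1
Confirm numerically:
  x=-0.713: |R|=0.93972 <1
  x=-0.640: |R|=0.88591 <1
  x=-0.428: |R|=0.80720 <1
  x=-1.278: |R|=1.81906 >1
  x=-0.927: |R|=1.17634 >1
So |R|<1 on (-0.7788, 0).

(-0.7788,0); λ=-12 ⇒ h* = (81/104)/12 = 0.0649.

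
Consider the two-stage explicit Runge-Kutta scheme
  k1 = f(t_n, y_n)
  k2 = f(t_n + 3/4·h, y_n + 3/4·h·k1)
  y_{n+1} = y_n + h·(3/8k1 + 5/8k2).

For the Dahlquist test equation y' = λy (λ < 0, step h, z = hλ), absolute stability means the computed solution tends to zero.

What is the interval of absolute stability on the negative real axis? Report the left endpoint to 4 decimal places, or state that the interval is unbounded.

z∈(-2.1333,0).

Test eqn y'=λy, z=hλ:
  k1=λy_n ⇒ h·k1=z·y_n;  k2=λ(1+3/4z)y_n ⇒ h·k2=z(1+3/4z)y_n
  y_{n+1}/y_n = 1 + 3/8z + 5/8z(1+3/4z) = 1 + z + 15/32z²
  R(z) = 1 + z + 15/32z².

Solve |R(x)|<1 on ℝ⁻.
x=-0.81: |R|=0.4975
R=1: x+15/32x²=0 ⇒ x=−32/15=-2.1333; min R=1−1/(4·15/32)=0.4667>−1
Confirm numerically:
  x=-1.876: |R|=0.77371 <1
  x=-1.645: |R|=0.62345 <1
  x=-1.040: |R|=0.46700 <1
  x=-2.635: |R|=1.61964 >1
  x=-2.363: |R|=1.25439 >1
  x=-2.326: |R|=1.21007 >1
Stable set (-2.1333, 0).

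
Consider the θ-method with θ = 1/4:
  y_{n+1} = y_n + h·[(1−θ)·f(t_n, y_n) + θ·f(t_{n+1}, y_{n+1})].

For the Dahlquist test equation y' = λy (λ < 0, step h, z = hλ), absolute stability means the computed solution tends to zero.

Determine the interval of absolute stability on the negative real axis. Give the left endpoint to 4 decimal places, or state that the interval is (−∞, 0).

On y'=λy, z=hλ:
  y_{n+1} = y_n + z·[3/4·y_n + 1/4·y_{n+1}] ⇒ (1 − 1/4z)y_{n+1} = (1 + 3/4z)y_n
  ⇒ R(z) = (1 + 3/4z)/(1 − 1/4z).

Need |R(x)|<1, x<0.
x=-0.37: |R|=0.6613
R=−1: 1+3/4x = −1+1/4x ⇒ -1/2x=2 ⇒ x=2/(-1/2)=-4.0000
Confirm numerically:
  x=-3.088: |R|=0.74266 <1
  x=-2.421: |R|=0.50818 <1
  x=-1.662: |R|=0.17414 <1
  x=-4.347: |R|=1.08314 >1
  x=-4.333: |R|=1.07992 >1
Interval (-4.0000, 0).

z∈(-4.0000,0).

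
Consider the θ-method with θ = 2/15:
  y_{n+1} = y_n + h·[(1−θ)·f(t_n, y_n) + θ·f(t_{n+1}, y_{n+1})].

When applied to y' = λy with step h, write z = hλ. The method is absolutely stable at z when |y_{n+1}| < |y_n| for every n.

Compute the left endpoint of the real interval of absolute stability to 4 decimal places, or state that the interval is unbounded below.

Set f=λy, z=hλ:
  y_{n+1} = y_n + z·[13/15·y_n + 2/15·y_{n+1}] ⇒ (1 − 2/15z)y_{n+1} = (1 + 13/15z)y_n
  ⇒ R(z) = (1 + 13/15z)/(1 − 2/15z).

Boundary: |R(x)|=1, x<0.
x=-0.68: |R|=0.3765
R=−1: 1+13/15x = −1+2/15x ⇒ -11/15x=2 ⇒ x=2/(-11/15)=-2.7273
Confirm numerically:
  x=-2.176: |R|=0.68665 <1
  x=-1.790: |R|=0.44510 <1
  x=-1.704: |R|=0.38853 <1
  x=-1.663: |R|=0.36118 <1
  x=-3.276: |R|=1.28007 >1
  x=-2.929: |R|=1.10639 >1
So |R|<1 on (-2.7273, 0).

left endpoint -2.7273.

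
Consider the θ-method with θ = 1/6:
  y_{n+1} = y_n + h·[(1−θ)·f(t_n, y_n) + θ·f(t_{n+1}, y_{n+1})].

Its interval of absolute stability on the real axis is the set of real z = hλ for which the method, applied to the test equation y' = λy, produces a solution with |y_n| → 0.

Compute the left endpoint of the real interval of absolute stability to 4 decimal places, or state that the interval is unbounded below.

On y'=λy, z=hλ:
  y_{n+1} = y_n + z·[5/6·y_n + 1/6·y_{n+1}] ⇒ (1 − 1/6z)y_{n+1} = (1 + 5/6z)y_n
  ⇒ R(z) = (1 + 5/6z)/(1 − 1/6z).

Boundary: |R(x)|=1, x<0.
x=-1.27: |R|=0.0481
R=−1: 1+5/6x = −1+1/6x ⇒ -2/3x=2 ⇒ x=2/(-2/3)=-3.0000
Confirm numerically:
  x=-2.688: |R|=0.85635 <1
  x=-2.467: |R|=0.74820 <1
  x=-1.741: |R|=0.34944 <1
  x=-3.322: |R|=1.13817 >1
  x=-3.162: |R|=1.07073 >1
  x=-3.096: |R|=1.04222 >1
So |R|<1 on (-3.0000, 0).

z* = -3.0000.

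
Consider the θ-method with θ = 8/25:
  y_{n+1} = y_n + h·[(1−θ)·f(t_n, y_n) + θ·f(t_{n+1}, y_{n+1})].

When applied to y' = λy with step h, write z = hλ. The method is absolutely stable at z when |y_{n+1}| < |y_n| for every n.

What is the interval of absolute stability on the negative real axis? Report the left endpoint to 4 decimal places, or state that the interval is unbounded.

z∈(-5.5556,0).

Test eqn y'=λy, z=hλ:
  y_{n+1} = y_n + z·[17/25·y_n + 8/25·y_{n+1}] ⇒ (1 − 8/25z)y_{n+1} = (1 + 17/25z)y_n
  so R(z) = (1 + 17/25z)/(1 − 8/25z).

Need |R(x)|<1, x<0.
x=-1.06: |R|=0.2085
R=−1: 1+17/25x = −1+8/25x ⇒ -9/25x=2 ⇒ x=2/(-9/25)=-5.5556
Confirm numerically:
  x=-5.474: |R|=0.98933 <1
  x=-5.254: |R|=0.95951 <1
  x=-3.993: |R|=0.75304 <1
  x=-5.947: |R|=1.04854 >1
  x=-5.937: |R|=1.04735 >1
  x=-5.819: |R|=1.03314 >1
Stable set (-5.5556, 0).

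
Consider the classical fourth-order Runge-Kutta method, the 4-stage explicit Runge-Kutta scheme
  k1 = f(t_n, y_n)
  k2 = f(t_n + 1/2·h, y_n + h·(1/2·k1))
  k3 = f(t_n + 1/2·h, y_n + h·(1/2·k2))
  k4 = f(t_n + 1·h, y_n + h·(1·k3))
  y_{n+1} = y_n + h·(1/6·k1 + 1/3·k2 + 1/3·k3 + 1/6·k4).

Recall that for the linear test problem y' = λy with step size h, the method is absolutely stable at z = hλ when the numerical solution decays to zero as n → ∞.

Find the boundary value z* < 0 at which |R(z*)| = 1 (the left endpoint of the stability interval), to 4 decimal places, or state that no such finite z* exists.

Set f=λy, z=hλ:
  order 4, 4-stage ⇒ R(z)=1+z+z^2/2+z^3/6+z^4/24
  (e.g. R(-0.52)=0.59481, |R|=0.59481)

Boundary: |R(x)|=1, x<0.
x=-0.52: |R|=0.5948
|R(-2.7)|=0.8788 |R(-1.62)|=0.2706 |R(-0.72)|=0.4882
Bisect:
  x_lo=-3.4494 |R|=2.5581  x_hi=-0.0648 |R|=0.9373
  mid=-1.75706 |R|=0.27962 →hi
  mid=-2.60322 |R|=0.75844 →hi
  mid=-3.02629 |R|=1.42845 →lo
  mid=-2.81475 |R|=1.04533 →lo
  mid=-2.70898 |R|=0.89091 →hi
  mid=-2.76187 |R|=0.96525 →hi
  mid=-2.78831 |R|=1.00456 →lo
  mid=-2.77509 |R|=0.98472 →hi
  mid=-2.78170 |R|=0.99460 →hi
  ...
  [-2.78542,-2.78521] ⇒ x*=-2.7853
So |R|<1 on (-2.7853, 0).

z* = -2.7853.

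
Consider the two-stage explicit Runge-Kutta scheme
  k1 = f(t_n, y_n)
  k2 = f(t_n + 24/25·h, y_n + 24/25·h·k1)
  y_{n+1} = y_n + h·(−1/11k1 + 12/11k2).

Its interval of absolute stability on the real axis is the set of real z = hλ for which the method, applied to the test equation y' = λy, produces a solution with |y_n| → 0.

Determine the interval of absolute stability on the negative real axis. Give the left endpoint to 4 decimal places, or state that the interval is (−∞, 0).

Test eqn y'=λy, z=hλ:
  k1=λy_n ⇒ h·k1=z·y_n;  k2=λ(1+24/25z)y_n ⇒ h·k2=z(1+24/25z)y_n
  y_{n+1}/y_n = 1 − 1/11z + 12/11z(1+24/25z) = 1 + z + 288/275z²
  Hence R(z) = 1 + z + 288/275z².

Boundary: |R(x)|=1, x<0.
x=-0.93: |R|=0.9758
R=1: x+288/275x²=0 ⇒ x=−275/288=-0.9549; min R=1−1/(4·288/275)=0.7613>−1
Confirm numerically:
  x=-0.925: |R|=0.97107 <1
  x=-0.783: |R|=0.85907 <1
  x=-0.471: |R|=0.76133 <1
  x=-0.443: |R|=0.76253 <1
  x=-1.377: |R|=1.60876 >1
  x=-1.160: |R|=1.24921 >1
Interval (-0.9549, 0).

(-0.9549, 0).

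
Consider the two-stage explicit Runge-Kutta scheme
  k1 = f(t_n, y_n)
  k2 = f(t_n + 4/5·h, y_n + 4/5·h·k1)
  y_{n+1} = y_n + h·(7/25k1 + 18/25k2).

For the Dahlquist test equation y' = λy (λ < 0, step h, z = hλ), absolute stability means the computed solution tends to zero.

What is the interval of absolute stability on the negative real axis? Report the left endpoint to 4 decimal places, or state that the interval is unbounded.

Test eqn y'=λy, z=hλ:
  k1=λy_n ⇒ h·k1=z·y_n;  k2=λ(1+4/5z)y_n ⇒ h·k2=z(1+4/5z)y_n
  y_{n+1}/y_n = 1 + 7/25z + 18/25z(1+4/5z) = 1 + z + 72/125z²
  so R(z) = 1 + z + 72/125z².

Find x<0 with |R(x)|<1.
x=-0.44: |R|=0.6715
R=1: x+72/125x²=0 ⇒ x=−125/72=-1.7361; min R=1−1/(4·72/125)=0.5660>−1
Confirm numerically:
  x=-1.525: |R|=0.81456 <1
  x=-1.489: |R|=0.78806 <1
  x=-1.269: |R|=0.65857 <1
  x=-0.995: |R|=0.57525 <1
  x=-2.092: |R|=1.42884 >1
  x=-1.846: |R|=1.11684 >1
So |R|<1 on (-1.7361, 0).

z∈(-1.7361,0).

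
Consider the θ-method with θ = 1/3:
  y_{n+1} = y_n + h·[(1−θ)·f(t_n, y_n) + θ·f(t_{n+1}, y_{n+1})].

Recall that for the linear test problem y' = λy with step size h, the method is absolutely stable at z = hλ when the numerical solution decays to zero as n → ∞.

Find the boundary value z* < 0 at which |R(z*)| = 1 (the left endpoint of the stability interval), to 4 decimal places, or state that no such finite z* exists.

z* = -6.0000.

Set f=λy, z=hλ:
  y_{n+1} = y_n + z·[2/3·y_n + 1/3·y_{n+1}] ⇒ (1 − 1/3z)y_{n+1} = (1 + 2/3z)y_n
  R(z) = (1 + 2/3z)/(1 − 1/3z).

Find x<0 with |R(x)|<1.
x=-0.45: |R|=0.6087
R=−1: 1+2/3x = −1+1/3x ⇒ -1/3x=2 ⇒ x=2/(-1/3)=-6.0000
Confirm numerically:
  x=-5.448: |R|=0.93466 <1
  x=-5.156: |R|=0.89652 <1
  x=-4.332: |R|=0.77250 <1
  x=-6.559: |R|=1.05848 >1
  x=-6.341: |R|=1.03651 >1
  x=-6.132: |R|=1.01445 >1
So |R|<1 on (-6.0000, 0).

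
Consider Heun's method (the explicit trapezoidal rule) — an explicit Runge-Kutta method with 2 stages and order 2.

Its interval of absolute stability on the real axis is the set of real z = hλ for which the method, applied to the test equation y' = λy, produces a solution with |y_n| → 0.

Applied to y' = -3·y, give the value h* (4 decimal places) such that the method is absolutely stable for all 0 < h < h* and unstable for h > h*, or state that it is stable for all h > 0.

(-2.0000,0); λ=-3 ⇒ h* = 0.6667.

On y'=λy, z=hλ:
  order 2, 2-stage ⇒ R(z)=1+z+z^2/2
  (e.g. R(-1.35)=0.56125, |R|=0.56125)

Need |R(x)|<1, x<0.
x=-1.35: |R|=0.5613
|R(-2.34)|=1.3978 |R(-1.98)|=0.9802 |R(-1.74)|=0.7738
Bisect:
  x_lo=-2.8315 |R|=2.1772  x_hi=-0.1163 |R|=0.8904
  mid=-1.47391 |R|=0.61230 →hi
  mid=-2.15270 |R|=1.16436 →lo
  mid=-1.81331 |R|=0.83073 →hi
  mid=-1.98300 |R|=0.98315 →hi
  mid=-2.06785 |R|=1.07015 →lo
  mid=-2.02543 |R|=1.02575 →lo
  mid=-2.00422 |R|=1.00422 →lo
  mid=-1.99361 |R|=0.99363 →hi
  mid=-1.99891 |R|=0.99891 →hi
  ...
  [-2.00007,-1.99991] ⇒ x*=-2.0000
Stable set (-2.0000, 0).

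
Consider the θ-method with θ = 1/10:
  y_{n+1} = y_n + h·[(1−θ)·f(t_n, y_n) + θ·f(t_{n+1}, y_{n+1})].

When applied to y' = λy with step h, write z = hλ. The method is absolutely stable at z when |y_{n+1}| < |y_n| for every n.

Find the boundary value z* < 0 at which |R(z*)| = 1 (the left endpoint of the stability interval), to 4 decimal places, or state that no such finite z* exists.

Set f=λy, z=hλ:
  y_{n+1} = y_n + z·[9/10·y_n + 1/10·y_{n+1}] ⇒ (1 − 1/10z)y_{n+1} = (1 + 9/10z)y_n
  ⇒ R(z) = (1 + 9/10z)/(1 − 1/10z).

Solve |R(x)|<1 on ℝ⁻.
x=-1.28: |R|=0.1348
R=−1: 1+9/10x = −1+1/10x ⇒ -4/5x=2 ⇒ x=2/(-4/5)=-2.5000
Confirm numerically:
  x=-1.773: |R|=0.50599 <1
  x=-1.710: |R|=0.46029 <1
  x=-1.649: |R|=0.41557 <1
  x=-2.993: |R|=1.30355 >1
  x=-2.528: |R|=1.01788 >1
So |R|<1 on (-2.5000, 0).

left endpoint -2.5000.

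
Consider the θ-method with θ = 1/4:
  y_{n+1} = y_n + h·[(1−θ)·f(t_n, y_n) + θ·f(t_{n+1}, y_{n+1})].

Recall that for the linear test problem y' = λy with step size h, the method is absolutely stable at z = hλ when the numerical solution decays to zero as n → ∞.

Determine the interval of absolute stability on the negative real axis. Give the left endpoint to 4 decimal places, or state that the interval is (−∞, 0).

z∈(-4.0000,0).

Set f=λy, z=hλ:
  y_{n+1} = y_n + z·[3/4·y_n + 1/4·y_{n+1}] ⇒ (1 − 1/4z)y_{n+1} = (1 + 3/4z)y_n
  R(z) = (1 + 3/4z)/(1 − 1/4z).

Find x<0 with |R(x)|<1.
x=-1.25: |R|=0.0476
R=−1: 1+3/4x = −1+1/4x ⇒ -1/2x=2 ⇒ x=2/(-1/2)=-4.0000
Confirm numerically:
  x=-2.632: |R|=0.58745 <1
  x=-2.273: |R|=0.44939 <1
  x=-1.841: |R|=0.26074 <1
  x=-4.069: |R|=1.01710 >1
  x=-4.038: |R|=1.00946 >1
Stable set (-4.0000, 0).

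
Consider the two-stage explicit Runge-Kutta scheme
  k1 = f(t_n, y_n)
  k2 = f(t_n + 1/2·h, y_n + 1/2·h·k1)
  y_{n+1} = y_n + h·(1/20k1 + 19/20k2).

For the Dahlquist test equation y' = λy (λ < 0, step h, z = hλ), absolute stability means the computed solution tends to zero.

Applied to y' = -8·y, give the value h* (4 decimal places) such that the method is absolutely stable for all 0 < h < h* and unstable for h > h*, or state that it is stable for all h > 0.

(-2.1053,0); λ=-8 ⇒ h* = (40/19)/8 = 0.2632.

Set f=λy, z=hλ:
  k1=λy_n ⇒ h·k1=z·y_n;  k2=λ(1+1/2z)y_n ⇒ h·k2=z(1+1/2z)y_n
  y_{n+1}/y_n = 1 + 1/20z + 19/20z(1+1/2z) = 1 + z + 19/40z²
  R(z) = 1 + z + 19/40z².

Boundary: |R(x)|=1, x<0.
x=-1.17: |R|=0.4802
R=1: x+19/40x²=0 ⇒ x=−40/19=-2.1053; min R=1−1/(4·19/40)=0.4737>−1
Confirm numerically:
  x=-1.737: |R|=0.69616 <1
  x=-1.551: |R|=0.59166 <1
  x=-1.148: |R|=0.47800 <1
  x=-2.674: |R|=1.72238 >1
  x=-2.548: |R|=1.53584 >1
So |R|<1 on (-2.1053, 0).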